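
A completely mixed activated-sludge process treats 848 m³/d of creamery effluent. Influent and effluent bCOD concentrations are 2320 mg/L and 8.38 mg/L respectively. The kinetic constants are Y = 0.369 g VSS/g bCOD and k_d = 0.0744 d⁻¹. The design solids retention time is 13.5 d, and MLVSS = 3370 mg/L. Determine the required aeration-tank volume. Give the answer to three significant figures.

V ≈ 1450 m³

Steady-state biomass mass balance: V·X·(1 + k_d·θ_c) = Y·Q·(S₀ − S)·θ_c, so V = 0.369 × 848 × (2320 − 8.38) × 13.5 / [3370 × (1 + 0.0744 × 13.5)] = 9.77×10^6 / 6755 = 1446 m³.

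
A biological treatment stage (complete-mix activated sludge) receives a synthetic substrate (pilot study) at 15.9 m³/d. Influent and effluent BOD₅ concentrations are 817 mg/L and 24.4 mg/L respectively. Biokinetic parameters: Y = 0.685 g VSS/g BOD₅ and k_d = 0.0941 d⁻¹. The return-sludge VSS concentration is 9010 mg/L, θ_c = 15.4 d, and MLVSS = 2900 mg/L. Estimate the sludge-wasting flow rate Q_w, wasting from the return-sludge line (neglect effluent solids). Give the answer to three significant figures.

Q_w ≈ 0.391 m³/d

Rearranging the biomass balance for a CMAS with decay, V = Y·Q·ΔS·θ_c / [X·(1+k_d θ_c)] = 0.685 × 15.9 × (817 − 24.4) × 15.4 / [2900 × (1 + 0.0941 × 15.4)] = 1.33×10^5 / 7103 = 18.72 m³.
Wasting from the return line (neglecting effluent solids): Q_w = V·X / (θ_c·X_r) = 18.72 × 2900 / (15.4 × 9010) = 0.3912 m³/d.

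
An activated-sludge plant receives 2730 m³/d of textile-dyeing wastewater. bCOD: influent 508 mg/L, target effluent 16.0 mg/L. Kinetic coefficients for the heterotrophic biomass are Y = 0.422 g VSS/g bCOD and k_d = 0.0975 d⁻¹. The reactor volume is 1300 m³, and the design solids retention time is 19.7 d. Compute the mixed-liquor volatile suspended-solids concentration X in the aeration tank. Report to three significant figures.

From V·X·(1 + k_d·θ_c) = Y·Q·(S₀ − S)·θ_c: X = 0.422 × 2730 × (508 − 16.0) × 19.7 / [1300 × (1 + 0.0975 × 19.7)] = 2941 mg/L.

X ≈ 2940 mg/L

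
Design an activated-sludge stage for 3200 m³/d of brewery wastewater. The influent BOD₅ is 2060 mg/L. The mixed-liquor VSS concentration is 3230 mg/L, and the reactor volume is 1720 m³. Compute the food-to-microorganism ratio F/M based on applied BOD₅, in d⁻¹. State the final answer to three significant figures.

F/M ≈ 1.19 d⁻¹

Food-to-microorganism ratio F/M = Q S₀ / (V X) = 3200 × 2060 / (1720 × 3230) = 1.187 d⁻¹.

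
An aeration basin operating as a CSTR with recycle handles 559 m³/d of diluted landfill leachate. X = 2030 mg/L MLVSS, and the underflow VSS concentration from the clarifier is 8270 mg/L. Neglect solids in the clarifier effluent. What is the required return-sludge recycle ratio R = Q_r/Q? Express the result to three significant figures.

R = Q_r/Q = X/(X_r − X) = 2030 / (8270 − 2030) = 0.3253.

R ≈ 0.325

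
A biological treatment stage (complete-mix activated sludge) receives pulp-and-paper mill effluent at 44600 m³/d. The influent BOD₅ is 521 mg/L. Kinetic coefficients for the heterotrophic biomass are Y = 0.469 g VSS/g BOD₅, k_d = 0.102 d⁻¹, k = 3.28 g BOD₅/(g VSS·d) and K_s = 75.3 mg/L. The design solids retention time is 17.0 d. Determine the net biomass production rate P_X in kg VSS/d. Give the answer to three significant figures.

From the Monod/SRT balance for a CMAS, S = K_s·(1+k_d θ_c)/[θ_c·(Y k − k_d) − 1] = 75.3 × (1 + 0.102 × 17.0) / [17.0 × (0.469 × 3.28 − 0.102) − 1] = 205.9 / 23.42 = 8.791 mg/L.
Correct the yield for decay: Y_obs = Y/(1 + k_d θ_c) = 0.469 / (1 + 0.102 × 17.0) = 0.469 / 2.734 = 0.1715.
Mass of BOD₅ removed per day: Q(S₀ − S) = 44600 × 512.2 g/m³ = 22845 kg/d.
Biomass produced: P_X = Y_obs·Q·ΔS = 0.1715 × 22845 ≈ 3919 kg VSS/d.

P_X ≈ 3920 kg VSS/d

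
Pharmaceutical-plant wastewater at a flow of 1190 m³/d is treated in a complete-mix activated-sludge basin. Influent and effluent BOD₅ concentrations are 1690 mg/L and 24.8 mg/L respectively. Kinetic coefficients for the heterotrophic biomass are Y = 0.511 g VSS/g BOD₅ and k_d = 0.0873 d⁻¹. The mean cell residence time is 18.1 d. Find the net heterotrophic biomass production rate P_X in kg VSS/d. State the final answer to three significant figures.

Y_obs = Y / (1 + k_d θ_c) = 0.511 / (1 + 0.0873 × 18.1) = 0.511 / 2.580 = 0.1981.
Substrate removed = Q·(S₀ − S) = 1190 m³/d × (1690 − 24.8) g/m³ = 1.98×10^6 g/d = 1982 kg/d.
Net biomass production P_X = Y_obs × Q·(S₀ − S) = 0.1981 × 1982 = 392.5 kg VSS/d.

P_X ≈ 392 kg VSS/d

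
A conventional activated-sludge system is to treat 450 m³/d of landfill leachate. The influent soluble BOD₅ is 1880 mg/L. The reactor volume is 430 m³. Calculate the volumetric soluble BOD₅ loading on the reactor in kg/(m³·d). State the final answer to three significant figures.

L_v = Q S₀ / V = 450 × 1880 × 10⁻³ / 430.0 = 1.967 kg/(m³·d).

L_v ≈ 1.97 kg soluble BOD₅/(m³·d)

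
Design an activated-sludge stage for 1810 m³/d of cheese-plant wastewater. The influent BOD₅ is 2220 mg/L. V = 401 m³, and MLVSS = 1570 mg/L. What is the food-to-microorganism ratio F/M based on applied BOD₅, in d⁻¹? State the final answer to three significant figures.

F/M = Q·S₀ / (V·X) = 1810 × 2220 / (401.0 × 1570) = 6.382 g BOD₅·(g VSS·d)⁻¹.

F/M ≈ 6.38 d⁻¹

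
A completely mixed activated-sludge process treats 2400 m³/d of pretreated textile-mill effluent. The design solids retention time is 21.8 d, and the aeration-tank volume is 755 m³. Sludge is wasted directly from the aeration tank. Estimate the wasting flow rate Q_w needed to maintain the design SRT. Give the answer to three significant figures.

Q_w ≈ 34.6 m³/d

With mixed-liquor wasting, θ_c = V/Q_w, so Q_w = V/θ_c = 755.0/21.8 = 34.63 m³/d.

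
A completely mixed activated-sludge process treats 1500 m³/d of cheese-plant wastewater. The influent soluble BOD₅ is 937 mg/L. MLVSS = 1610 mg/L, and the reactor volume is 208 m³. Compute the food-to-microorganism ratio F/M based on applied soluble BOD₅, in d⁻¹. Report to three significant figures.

F/M = applied load / biomass = Q·S₀/(V·X) = 1500 × 937 / (208.0 × 1610) = 4.197 d⁻¹.

F/M ≈ 4.20 d⁻¹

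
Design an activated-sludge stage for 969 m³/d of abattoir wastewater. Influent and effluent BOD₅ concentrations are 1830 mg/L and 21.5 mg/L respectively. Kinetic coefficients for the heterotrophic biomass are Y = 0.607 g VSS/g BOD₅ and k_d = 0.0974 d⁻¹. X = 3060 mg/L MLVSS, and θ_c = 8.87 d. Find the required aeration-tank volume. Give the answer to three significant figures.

V ≈ 1650 m³

Rearranging the biomass balance for a CMAS with decay, V = Y·Q·ΔS·θ_c / [X·(1+k_d θ_c)] = 0.607 × 969 × (1830 − 21.5) × 8.87 / [3060 × (1 + 0.0974 × 8.87)] = 9.44×10^6 / 5704 = 1654 m³.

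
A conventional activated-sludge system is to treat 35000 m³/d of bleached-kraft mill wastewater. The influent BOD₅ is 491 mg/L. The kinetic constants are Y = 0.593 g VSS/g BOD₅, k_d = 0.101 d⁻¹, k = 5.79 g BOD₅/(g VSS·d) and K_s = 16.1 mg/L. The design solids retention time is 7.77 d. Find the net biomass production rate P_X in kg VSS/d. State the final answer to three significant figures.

P_X ≈ 5700 kg VSS/d

For a completely mixed reactor with recycle the Lawrence–McCarty relation gives S = K_s·(1 + k_d·θ_c) / [θ_c·(Y·k − k_d) − 1] = 16.1 × (1 + 0.101 × 7.77) / [7.77 × (0.593 × 5.79 − 0.101) − 1] = 28.73 / 24.89 = 1.154 mg/L.
Y_obs = Y / (1 + k_d θ_c) = 0.593 / (1 + 0.101 × 7.77) = 0.593 / 1.785 = 0.3323.
Substrate removed = Q·(S₀ − S) = 35000 m³/d × (491 − 1.15) g/m³ = 1.71×10^7 g/d = 17145 kg/d.
Net biomass production P_X = Y_obs × Q·(S₀ − S) = 0.3323 × 17145 = 5696 kg VSS/d.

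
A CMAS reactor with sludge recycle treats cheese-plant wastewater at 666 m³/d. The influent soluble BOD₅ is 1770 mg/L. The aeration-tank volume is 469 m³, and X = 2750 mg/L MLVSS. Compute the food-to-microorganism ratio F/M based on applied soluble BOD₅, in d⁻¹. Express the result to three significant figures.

F/M ≈ 0.914 d⁻¹

Food-to-microorganism ratio F/M = Q S₀ / (V X) = 666 × 1770 / (469.0 × 2750) = 0.9140 d⁻¹.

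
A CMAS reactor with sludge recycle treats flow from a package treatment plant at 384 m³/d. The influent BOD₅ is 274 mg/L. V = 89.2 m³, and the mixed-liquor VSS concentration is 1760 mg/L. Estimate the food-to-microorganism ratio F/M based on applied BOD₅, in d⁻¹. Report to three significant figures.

F/M = Q·S₀ / (V·X) = 384 × 274 / (89.20 × 1760) = 0.6702 g BOD₅·(g VSS·d)⁻¹.

F/M ≈ 0.670 d⁻¹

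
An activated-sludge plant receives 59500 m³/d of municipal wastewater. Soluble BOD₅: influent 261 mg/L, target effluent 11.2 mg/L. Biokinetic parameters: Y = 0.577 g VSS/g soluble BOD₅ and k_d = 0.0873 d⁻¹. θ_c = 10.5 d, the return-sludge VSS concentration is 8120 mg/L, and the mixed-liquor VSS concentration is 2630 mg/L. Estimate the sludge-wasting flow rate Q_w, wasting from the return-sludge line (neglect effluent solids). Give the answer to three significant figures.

Q_w ≈ 551 m³/d

Rearranging the biomass balance for a CMAS with decay, V = Y·Q·ΔS·θ_c / [X·(1+k_d θ_c)] = 0.577 × 59500 × (261 − 11.2) × 10.5 / [2630 × (1 + 0.0873 × 10.5)] = 9×10^7 / 5041 = 17864 m³.
θ_c = V·X/(Q_w·X_r) when wasting from the recycle, so Q_w = V·X/(θ_c·X_r) = 17864 × 2630 / (10.5 × 8120) = 551.0 m³/d.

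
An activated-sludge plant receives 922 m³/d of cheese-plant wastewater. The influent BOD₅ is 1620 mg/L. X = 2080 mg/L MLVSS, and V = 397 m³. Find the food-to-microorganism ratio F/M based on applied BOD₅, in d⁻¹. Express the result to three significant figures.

Food-to-microorganism ratio F/M = Q S₀ / (V X) = 922 × 1620 / (397.0 × 2080) = 1.809 d⁻¹.

F/M ≈ 1.81 d⁻¹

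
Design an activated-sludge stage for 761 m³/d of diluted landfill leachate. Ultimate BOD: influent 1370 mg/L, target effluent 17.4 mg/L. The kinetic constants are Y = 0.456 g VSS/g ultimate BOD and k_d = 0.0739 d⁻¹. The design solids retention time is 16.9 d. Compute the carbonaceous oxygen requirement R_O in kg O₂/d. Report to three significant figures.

The observed yield is Y_obs = Y/(1 + k_d·θ_c) = 0.456 / (1 + 0.0739 × 16.9) = 0.456 / 2.249 = 0.2028 g VSS per g ultimate BOD removed.
Q·(S₀ − S) = 761 × (1370 − 17.4) × 10⁻³ = 1029 kg/d removed.
Biomass synthesised: P_X = Y_obs × 1029 = 208.7 kg VSS/d.
R_O = Q·(S₀ − S) − 1.42·P_X = 1029 − 1.42 × 208.7 = 733.0 kg O₂/d.

R_O ≈ 733 kg O₂/d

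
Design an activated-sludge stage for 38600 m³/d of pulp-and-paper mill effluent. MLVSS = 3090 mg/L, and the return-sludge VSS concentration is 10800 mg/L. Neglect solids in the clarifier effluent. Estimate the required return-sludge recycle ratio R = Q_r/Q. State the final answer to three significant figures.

R ≈ 0.401

R = Q_r/Q = X/(X_r − X) = 3090 / (10800 − 3090) = 0.4008.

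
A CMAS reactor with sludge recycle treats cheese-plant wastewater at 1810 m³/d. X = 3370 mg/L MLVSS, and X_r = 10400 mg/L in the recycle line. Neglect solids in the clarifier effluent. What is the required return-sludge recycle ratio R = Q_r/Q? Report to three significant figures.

Solids balance on the clarifier gives (1+R)X = R·X_r, so R = X/(X_r − X) = 3370 / (10400 − 3370) = 0.4794.

R ≈ 0.479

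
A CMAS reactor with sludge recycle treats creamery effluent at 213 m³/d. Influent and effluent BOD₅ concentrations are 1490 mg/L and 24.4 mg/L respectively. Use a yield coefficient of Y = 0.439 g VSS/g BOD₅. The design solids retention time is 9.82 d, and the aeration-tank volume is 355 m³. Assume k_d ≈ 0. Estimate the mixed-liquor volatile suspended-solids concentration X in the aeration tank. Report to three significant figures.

Without decay, X = Y Q (S₀−S) θ_c / V = 0.439 × 213 × (1490 − 24.4) × 9.82 / 355 = 3791 mg/L.

X ≈ 3790 mg/L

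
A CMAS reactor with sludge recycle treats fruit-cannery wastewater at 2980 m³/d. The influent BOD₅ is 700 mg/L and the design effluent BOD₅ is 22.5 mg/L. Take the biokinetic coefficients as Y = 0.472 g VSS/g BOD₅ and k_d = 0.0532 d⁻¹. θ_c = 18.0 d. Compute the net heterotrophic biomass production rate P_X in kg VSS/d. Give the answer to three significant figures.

Correct the yield for decay: Y_obs = Y/(1 + k_d θ_c) = 0.472 / (1 + 0.0532 × 18.0) = 0.472 / 1.958 = 0.2411.
Mass of BOD₅ removed per day: Q(S₀ − S) = 2980 × 677.5 g/m³ = 2019 kg/d.
So the net sludge growth is P_X = 0.2411 × 2019 = 486.8 kg VSS/d.

P_X ≈ 487 kg VSS/d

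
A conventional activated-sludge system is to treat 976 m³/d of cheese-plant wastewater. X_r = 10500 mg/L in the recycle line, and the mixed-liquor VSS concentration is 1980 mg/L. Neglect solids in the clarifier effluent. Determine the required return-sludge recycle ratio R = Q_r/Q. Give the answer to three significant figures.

R ≈ 0.232

Mass balance around the secondary clarifier (neglecting effluent solids): R = X / (X_r − X) = 1980 / (10500 − 1980) = 0.2324.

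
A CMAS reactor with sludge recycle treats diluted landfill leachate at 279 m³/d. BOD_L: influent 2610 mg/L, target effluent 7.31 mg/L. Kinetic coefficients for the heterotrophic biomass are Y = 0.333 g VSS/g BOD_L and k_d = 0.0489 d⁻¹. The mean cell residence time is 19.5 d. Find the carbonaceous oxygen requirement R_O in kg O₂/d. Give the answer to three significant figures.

R_O ≈ 550 kg O₂/d

Correct the yield for decay: Y_obs = Y/(1 + k_d θ_c) = 0.333 / (1 + 0.0489 × 19.5) = 0.333 / 1.954 = 0.1705.
Substrate removed = Q·(S₀ − S) = 279 m³/d × (2610 − 7.31) g/m³ = 7.26×10^5 g/d = 726.2 kg/d.
Biomass synthesised: P_X = Y_obs × 726.2 = 123.8 kg VSS/d.
Carbonaceous O₂ demand = substrate oxidised − cell-mass equivalent = 726.2 − 1.42 × 123.8 = 550.4 kg O₂/d.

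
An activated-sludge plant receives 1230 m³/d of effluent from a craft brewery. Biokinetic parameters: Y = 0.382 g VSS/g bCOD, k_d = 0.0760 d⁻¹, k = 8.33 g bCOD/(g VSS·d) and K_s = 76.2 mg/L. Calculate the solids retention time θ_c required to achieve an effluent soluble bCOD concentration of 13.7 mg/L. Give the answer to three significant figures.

θ_c ≈ 2.45 d

At the target effluent, Y k S/(K_s+S) = 0.382×8.33×13.7/89.90 = 0.4849 d⁻¹.
θ_c = 1/(μ − k_d) = 1/(0.4849 − 0.0760) = 1/0.4089 = 2.445 d.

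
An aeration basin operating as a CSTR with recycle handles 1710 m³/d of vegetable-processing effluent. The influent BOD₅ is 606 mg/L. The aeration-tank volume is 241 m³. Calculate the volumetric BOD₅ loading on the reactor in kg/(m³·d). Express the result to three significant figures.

L_v = Q S₀ / V = 1710 × 606 × 10⁻³ / 241.0 = 4.300 kg/(m³·d).

L_v ≈ 4.30 kg BOD₅/(m³·d)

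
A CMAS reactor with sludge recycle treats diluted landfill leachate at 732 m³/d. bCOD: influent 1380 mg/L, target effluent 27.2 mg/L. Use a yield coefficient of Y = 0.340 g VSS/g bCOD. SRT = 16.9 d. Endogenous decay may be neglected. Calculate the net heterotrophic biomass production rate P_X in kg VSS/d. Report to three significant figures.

P_X ≈ 337 kg VSS/d

Since k_d ≈ 0, Y_obs = Y = 0.340 g VSS/g bCOD.
Q·(S₀ − S) = 732 × (1380 − 27.2) × 10⁻³ = 990.2 kg/d removed.
So the net sludge growth is P_X = 0.3400 × 990.2 = 336.7 kg VSS/d.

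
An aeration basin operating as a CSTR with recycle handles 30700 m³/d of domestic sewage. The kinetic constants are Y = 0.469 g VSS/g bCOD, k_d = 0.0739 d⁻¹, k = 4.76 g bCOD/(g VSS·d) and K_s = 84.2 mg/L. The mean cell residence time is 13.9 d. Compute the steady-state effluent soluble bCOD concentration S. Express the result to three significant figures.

For a completely mixed reactor with recycle the Lawrence–McCarty relation gives S = K_s·(1 + k_d·θ_c) / [θ_c·(Y·k − k_d) − 1] = 84.2 × (1 + 0.0739 × 13.9) / [13.9 × (0.469 × 4.76 − 0.0739) − 1] = 170.7 / 29.00 = 5.885 mg/L.

S ≈ 5.89 mg/L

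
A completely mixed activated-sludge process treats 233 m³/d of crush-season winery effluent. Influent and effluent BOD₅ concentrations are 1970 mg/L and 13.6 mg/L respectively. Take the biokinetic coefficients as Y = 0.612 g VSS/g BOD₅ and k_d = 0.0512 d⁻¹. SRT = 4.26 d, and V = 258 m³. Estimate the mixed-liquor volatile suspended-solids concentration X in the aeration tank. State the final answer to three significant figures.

From V·X·(1 + k_d·θ_c) = Y·Q·(S₀ − S)·θ_c: X = 0.612 × 233 × (1970 − 13.6) × 4.26 / [258 × (1 + 0.0512 × 4.26)] = 3782 mg/L.

X ≈ 3780 mg/L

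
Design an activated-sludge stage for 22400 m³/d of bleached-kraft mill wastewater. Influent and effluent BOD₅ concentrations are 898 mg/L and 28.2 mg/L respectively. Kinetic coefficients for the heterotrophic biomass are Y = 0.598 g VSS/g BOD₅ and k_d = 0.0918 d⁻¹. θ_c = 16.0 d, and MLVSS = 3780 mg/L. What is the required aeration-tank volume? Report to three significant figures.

V ≈ 20000 m³

From the SRT design equation V = Y Q (S₀−S) θ_c / [X (1 + k_d θ_c)] = 0.598 × 22400 × (898 − 28.2) × 16.0 / [3780 × (1 + 0.0918 × 16.0)] = 1.86×10^8 / 9332 = 19976 m³.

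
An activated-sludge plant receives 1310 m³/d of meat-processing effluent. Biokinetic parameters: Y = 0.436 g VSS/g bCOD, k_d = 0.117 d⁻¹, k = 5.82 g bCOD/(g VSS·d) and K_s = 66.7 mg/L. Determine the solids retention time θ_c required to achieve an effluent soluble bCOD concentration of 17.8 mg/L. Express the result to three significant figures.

θ_c ≈ 2.40 d

At the target effluent, Y k S/(K_s+S) = 0.436×5.82×17.8/84.50 = 0.5345 d⁻¹.
θ_c = 1/(μ − k_d) = 1/(0.5345 − 0.117) = 1/0.4175 = 2.395 d.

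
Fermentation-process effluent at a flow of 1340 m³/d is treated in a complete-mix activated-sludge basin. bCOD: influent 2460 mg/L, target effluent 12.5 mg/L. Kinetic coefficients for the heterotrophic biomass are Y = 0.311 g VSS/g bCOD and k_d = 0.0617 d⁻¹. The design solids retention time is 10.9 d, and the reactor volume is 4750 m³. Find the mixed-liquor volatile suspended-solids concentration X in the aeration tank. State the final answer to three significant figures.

X ≈ 1400 mg/L

X = Y·Q·ΔS·θ_c / [V·(1 + k_d θ_c)] = 0.311 × 1340 × (2460 − 12.5) × 10.9 / [4750 × (1 + 0.0617 × 10.9)] = 1399 mg/L.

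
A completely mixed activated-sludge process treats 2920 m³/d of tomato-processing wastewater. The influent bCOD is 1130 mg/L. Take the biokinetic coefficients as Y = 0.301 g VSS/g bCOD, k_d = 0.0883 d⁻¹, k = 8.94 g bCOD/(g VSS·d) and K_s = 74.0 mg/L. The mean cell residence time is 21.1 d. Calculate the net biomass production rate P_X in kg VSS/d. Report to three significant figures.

P_X ≈ 346 kg VSS/d

From the Monod/SRT balance for a CMAS, S = K_s·(1+k_d θ_c)/[θ_c·(Y k − k_d) − 1] = 74.0 × (1 + 0.0883 × 21.1) / [21.1 × (0.301 × 8.94 − 0.0883) − 1] = 211.9 / 53.92 = 3.930 mg/L.
Correct the yield for decay: Y_obs = Y/(1 + k_d θ_c) = 0.301 / (1 + 0.0883 × 21.1) = 0.301 / 2.863 = 0.1051.
Substrate removed = Q·(S₀ − S) = 2920 m³/d × (1130 − 3.93) g/m³ = 3.29×10^6 g/d = 3288 kg/d.
Biomass produced: P_X = Y_obs·Q·ΔS = 0.1051 × 3288 ≈ 345.7 kg VSS/d.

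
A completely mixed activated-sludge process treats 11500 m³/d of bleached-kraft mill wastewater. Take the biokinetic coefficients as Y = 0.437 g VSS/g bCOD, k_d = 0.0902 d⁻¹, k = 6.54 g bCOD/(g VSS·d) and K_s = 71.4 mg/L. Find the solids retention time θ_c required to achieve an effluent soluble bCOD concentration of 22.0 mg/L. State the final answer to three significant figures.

Specific growth rate at S = 22.0 mg/L: μ = YkS/(K_s+S) = 0.437·6.54·22.0/(71.4+22.0) = 0.6732 d⁻¹.
θ_c = 1/(μ − k_d) = 1/(0.6732 − 0.0902) = 1/0.5830 = 1.715 d.

θ_c ≈ 1.72 d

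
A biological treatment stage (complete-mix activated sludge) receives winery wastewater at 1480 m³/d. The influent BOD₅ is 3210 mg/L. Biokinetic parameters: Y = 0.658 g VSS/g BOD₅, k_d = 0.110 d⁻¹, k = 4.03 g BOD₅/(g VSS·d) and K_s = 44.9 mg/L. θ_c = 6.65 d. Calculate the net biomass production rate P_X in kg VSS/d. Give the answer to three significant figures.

P_X ≈ 1800 kg VSS/d

Effluent substrate depends only on kinetics and SRT: S = K_s(1 + k_d θ_c) / [θ_c(Yk − k_d) − 1] = 44.9 × (1 + 0.110 × 6.65) / [6.65 × (0.658 × 4.03 − 0.110) − 1] = 77.74 / 15.90 = 4.889 mg/L.
The observed yield is Y_obs = Y/(1 + k_d·θ_c) = 0.658 / (1 + 0.110 × 6.65) = 0.658 / 1.732 = 0.3800 g VSS per g BOD₅ removed.
Mass of BOD₅ removed per day: Q(S₀ − S) = 1480 × 3205 g/m³ = 4744 kg/d.
Net biomass production P_X = Y_obs × Q·(S₀ − S) = 0.3800 × 4744 = 1803 kg VSS/d.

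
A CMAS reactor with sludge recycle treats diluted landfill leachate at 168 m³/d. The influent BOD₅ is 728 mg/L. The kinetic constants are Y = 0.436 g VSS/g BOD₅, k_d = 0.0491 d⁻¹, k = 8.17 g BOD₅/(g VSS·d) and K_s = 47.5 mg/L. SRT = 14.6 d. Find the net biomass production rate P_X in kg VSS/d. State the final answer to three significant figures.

P_X ≈ 31.0 kg VSS/d

Effluent substrate depends only on kinetics and SRT: S = K_s(1 + k_d θ_c) / [θ_c(Yk − k_d) − 1] = 47.5 × (1 + 0.0491 × 14.6) / [14.6 × (0.436 × 8.17 − 0.0491) − 1] = 81.55 / 50.29 = 1.622 mg/L.
Observed yield with endogenous decay: Y_obs = Y / (1 + k_d·θ_c) = 0.436 / (1 + 0.0491 × 14.6) = 0.436 / 1.717 = 0.2540 g VSS/g BOD₅.
Mass of BOD₅ removed per day: Q(S₀ − S) = 168 × 726.4 g/m³ = 122.0 kg/d.
Biomass produced: P_X = Y_obs·Q·ΔS = 0.2540 × 122.0 ≈ 30.99 kg VSS/d.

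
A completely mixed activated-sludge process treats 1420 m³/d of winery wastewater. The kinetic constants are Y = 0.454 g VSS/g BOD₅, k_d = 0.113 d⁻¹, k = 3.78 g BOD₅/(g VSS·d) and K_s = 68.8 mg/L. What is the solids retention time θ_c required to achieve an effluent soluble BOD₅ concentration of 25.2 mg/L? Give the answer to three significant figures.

At the target effluent, Y k S/(K_s+S) = 0.454×3.78×25.2/94.00 = 0.4601 d⁻¹.
θ_c = 1/(μ − k_d) = 1/(0.4601 − 0.113) = 1/0.3471 = 2.881 d.

θ_c ≈ 2.88 d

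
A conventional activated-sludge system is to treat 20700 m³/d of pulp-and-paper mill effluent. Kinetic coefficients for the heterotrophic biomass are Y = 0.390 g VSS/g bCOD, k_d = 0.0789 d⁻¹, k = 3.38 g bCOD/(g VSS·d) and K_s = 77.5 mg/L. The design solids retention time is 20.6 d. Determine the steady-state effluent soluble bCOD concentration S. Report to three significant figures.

S ≈ 8.29 mg/L

Effluent substrate depends only on kinetics and SRT: S = K_s(1 + k_d θ_c) / [θ_c(Yk − k_d) − 1] = 77.5 × (1 + 0.0789 × 20.6) / [20.6 × (0.390 × 3.38 − 0.0789) − 1] = 203.5 / 24.53 = 8.295 mg/L.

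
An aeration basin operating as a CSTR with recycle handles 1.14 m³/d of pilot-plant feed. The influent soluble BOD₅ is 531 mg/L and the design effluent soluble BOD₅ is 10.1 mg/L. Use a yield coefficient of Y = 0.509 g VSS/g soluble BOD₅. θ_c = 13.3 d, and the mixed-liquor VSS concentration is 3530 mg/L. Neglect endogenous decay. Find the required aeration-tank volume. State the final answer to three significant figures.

Biomass mass balance (decay neglected): V·X = Y·Q·(S₀ − S)·θ_c, so V = 0.509 × 1.14 × (531 − 10.1) × 13.3 / 3530 = 1.139 m³.

V ≈ 1.14 m³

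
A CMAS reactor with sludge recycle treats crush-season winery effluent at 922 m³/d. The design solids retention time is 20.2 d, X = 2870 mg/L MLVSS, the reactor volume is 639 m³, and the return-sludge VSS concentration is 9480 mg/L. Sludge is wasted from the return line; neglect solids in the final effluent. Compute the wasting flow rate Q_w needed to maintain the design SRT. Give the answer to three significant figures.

Q_w ≈ 9.58 m³/d

Q_w = (V·X)/(θ_c X_r) = 639.0 × 2870 / (20.2 × 9480) = 9.577 m³/d.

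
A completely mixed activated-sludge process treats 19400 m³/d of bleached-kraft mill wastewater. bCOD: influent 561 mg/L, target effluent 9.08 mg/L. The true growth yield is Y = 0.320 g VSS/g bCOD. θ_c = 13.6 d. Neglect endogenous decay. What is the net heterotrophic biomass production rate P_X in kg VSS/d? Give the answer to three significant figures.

With endogenous decay neglected, the observed yield equals the true yield: Y_obs = Y = 0.320 g VSS/g bCOD.
ΔS = 561 − 9.08 = 551.9 mg/L, so the substrate removal rate is 19400 × 551.9/1000 = 10707 kg bCOD/d.
P_X = Y_obs · Q(S₀ − S) = 0.3200 × 10707 = 3426 kg VSS/d.

P_X ≈ 3430 kg VSS/d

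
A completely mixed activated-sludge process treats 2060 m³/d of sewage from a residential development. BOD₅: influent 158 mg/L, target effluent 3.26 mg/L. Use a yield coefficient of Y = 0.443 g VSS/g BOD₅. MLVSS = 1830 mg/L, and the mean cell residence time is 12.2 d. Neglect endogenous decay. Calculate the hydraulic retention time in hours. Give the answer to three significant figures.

With k_d = 0 the design equation reduces to V = Y Q (S₀−S) θ_c / X = 0.443 × 2060 × (158 − 3.26) × 12.2 / 1830 = 941.4 m³.
τ = V/Q = 941.4/2060 = 0.4570 d, or 10.97 h.

τ ≈ 11.0 h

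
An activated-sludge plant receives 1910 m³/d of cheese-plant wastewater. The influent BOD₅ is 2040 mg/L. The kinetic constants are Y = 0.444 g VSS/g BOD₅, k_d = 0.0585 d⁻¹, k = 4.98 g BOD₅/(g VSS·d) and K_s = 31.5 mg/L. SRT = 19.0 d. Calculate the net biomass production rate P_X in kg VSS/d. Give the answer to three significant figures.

P_X ≈ 819 kg VSS/d

Effluent substrate depends only on kinetics and SRT: S = K_s(1 + k_d θ_c) / [θ_c(Yk − k_d) − 1] = 31.5 × (1 + 0.0585 × 19.0) / [19.0 × (0.444 × 4.98 − 0.0585) − 1] = 66.51 / 39.90 = 1.667 mg/L.
Y_obs = Y / (1 + k_d θ_c) = 0.444 / (1 + 0.0585 × 19.0) = 0.444 / 2.112 = 0.2103.
ΔS = 2040 − 1.67 = 2038 mg/L, so the substrate removal rate is 1910 × 2038/1000 = 3893 kg BOD₅/d.
Biomass produced: P_X = Y_obs·Q·ΔS = 0.2103 × 3893 ≈ 818.7 kg VSS/d.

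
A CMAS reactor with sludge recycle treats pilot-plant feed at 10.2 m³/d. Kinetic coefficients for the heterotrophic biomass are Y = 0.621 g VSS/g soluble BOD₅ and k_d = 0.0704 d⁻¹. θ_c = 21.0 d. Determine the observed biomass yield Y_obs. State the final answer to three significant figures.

Y_obs ≈ 0.251 g VSS/g soluble BOD₅

The observed yield is Y_obs = Y/(1 + k_d·θ_c) = 0.621 / (1 + 0.0704 × 21.0) = 0.621 / 2.478 = 0.2506 g VSS per g soluble BOD₅ removed.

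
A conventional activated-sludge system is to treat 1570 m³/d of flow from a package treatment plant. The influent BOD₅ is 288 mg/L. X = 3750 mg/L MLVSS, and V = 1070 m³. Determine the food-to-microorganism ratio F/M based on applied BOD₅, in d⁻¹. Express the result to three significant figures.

F/M ≈ 0.113 d⁻¹

F/M = applied load / biomass = Q·S₀/(V·X) = 1570 × 288 / (1070 × 3750) = 0.1127 d⁻¹.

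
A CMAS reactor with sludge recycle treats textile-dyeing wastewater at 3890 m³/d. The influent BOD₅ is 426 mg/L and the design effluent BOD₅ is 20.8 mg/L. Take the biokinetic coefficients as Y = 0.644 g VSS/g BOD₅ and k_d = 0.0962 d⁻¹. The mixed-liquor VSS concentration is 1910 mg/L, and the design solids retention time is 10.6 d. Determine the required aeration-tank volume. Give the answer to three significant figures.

V ≈ 2790 m³

Rearranging the biomass balance for a CMAS with decay, V = Y·Q·ΔS·θ_c / [X·(1+k_d θ_c)] = 0.644 × 3890 × (426 − 20.8) × 10.6 / [1910 × (1 + 0.0962 × 10.6)] = 1.08×10^7 / 3858 = 2789 m³.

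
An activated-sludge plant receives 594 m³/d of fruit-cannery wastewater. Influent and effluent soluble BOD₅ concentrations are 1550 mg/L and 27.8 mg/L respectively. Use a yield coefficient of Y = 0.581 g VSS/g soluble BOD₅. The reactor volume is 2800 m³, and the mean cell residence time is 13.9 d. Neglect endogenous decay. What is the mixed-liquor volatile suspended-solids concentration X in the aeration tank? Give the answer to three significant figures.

From V·X = Y·Q·(S₀ − S)·θ_c (decay neglected): X = 0.581 × 594 × (1550 − 27.8) × 13.9 / 2800 = 2608 mg/L.

X ≈ 2610 mg/L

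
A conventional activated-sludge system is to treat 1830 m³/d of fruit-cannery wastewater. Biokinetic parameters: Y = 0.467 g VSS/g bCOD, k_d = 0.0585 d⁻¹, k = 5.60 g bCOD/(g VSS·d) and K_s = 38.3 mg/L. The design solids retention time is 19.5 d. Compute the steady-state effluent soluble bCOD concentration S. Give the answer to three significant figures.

Effluent substrate depends only on kinetics and SRT: S = K_s(1 + k_d θ_c) / [θ_c(Yk − k_d) − 1] = 38.3 × (1 + 0.0585 × 19.5) / [19.5 × (0.467 × 5.60 − 0.0585) − 1] = 81.99 / 48.86 = 1.678 mg/L.

S ≈ 1.68 mg/L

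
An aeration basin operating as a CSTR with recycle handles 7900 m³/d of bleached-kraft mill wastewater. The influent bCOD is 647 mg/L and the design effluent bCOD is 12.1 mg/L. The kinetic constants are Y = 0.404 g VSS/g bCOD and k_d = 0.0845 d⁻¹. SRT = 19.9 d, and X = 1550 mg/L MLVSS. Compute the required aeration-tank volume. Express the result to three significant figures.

Steady-state biomass mass balance: V·X·(1 + k_d·θ_c) = Y·Q·(S₀ − S)·θ_c, so V = 0.404 × 7900 × (647 − 12.1) × 19.9 / [1550 × (1 + 0.0845 × 19.9)] = 4.03×10^7 / 4156 = 9702 m³.

V ≈ 9700 m³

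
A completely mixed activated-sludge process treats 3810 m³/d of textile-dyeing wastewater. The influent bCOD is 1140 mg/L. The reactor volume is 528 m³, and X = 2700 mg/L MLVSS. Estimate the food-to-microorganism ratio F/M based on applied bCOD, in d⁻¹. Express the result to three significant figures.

F/M ≈ 3.05 d⁻¹

Food-to-microorganism ratio F/M = Q S₀ / (V X) = 3810 × 1140 / (528.0 × 2700) = 3.047 d⁻¹.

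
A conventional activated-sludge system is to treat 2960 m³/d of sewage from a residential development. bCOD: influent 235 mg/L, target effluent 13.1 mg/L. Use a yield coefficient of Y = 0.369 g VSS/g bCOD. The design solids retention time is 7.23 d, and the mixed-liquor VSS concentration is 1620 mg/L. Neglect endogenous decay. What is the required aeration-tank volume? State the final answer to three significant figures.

Biomass mass balance (decay neglected): V·X = Y·Q·(S₀ − S)·θ_c, so V = 0.369 × 2960 × (235 − 13.1) × 7.23 / 1620 = 1082 m³.

V ≈ 1080 m³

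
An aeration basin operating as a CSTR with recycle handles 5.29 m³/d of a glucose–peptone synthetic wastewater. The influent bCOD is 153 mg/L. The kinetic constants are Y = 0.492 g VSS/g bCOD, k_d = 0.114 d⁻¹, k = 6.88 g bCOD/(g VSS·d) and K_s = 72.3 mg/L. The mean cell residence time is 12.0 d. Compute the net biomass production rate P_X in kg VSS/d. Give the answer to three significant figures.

P_X ≈ 0.163 kg VSS/d

For a completely mixed reactor with recycle the Lawrence–McCarty relation gives S = K_s·(1 + k_d·θ_c) / [θ_c·(Y·k − k_d) − 1] = 72.3 × (1 + 0.114 × 12.0) / [12.0 × (0.492 × 6.88 − 0.114) − 1] = 171.2 / 38.25 = 4.476 mg/L.
Observed yield with endogenous decay: Y_obs = Y / (1 + k_d·θ_c) = 0.492 / (1 + 0.114 × 12.0) = 0.492 / 2.368 = 0.2078 g VSS/g bCOD.
Q·(S₀ − S) = 5.29 × (153 − 4.48) × 10⁻³ = 0.7857 kg/d removed.
Net biomass production P_X = Y_obs × Q·(S₀ − S) = 0.2078 × 0.7857 = 0.1632 kg VSS/d.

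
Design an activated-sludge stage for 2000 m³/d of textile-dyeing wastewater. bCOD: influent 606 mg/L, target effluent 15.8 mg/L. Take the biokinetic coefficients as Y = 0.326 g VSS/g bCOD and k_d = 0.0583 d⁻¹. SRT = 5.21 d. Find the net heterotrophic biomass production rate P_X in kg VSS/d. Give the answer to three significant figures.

The observed yield is Y_obs = Y/(1 + k_d·θ_c) = 0.326 / (1 + 0.0583 × 5.21) = 0.326 / 1.304 = 0.2500 g VSS per g bCOD removed.
Mass of bCOD removed per day: Q(S₀ − S) = 2000 × 590.2 g/m³ = 1180 kg/d.
Net biomass production P_X = Y_obs × Q·(S₀ − S) = 0.2500 × 1180 = 295.2 kg VSS/d.

P_X ≈ 295 kg VSS/d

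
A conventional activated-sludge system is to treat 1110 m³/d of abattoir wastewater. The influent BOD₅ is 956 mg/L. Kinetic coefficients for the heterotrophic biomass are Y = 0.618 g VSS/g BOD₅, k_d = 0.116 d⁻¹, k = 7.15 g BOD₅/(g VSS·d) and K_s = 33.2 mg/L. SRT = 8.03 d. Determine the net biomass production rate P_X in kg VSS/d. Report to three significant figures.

P_X ≈ 339 kg VSS/d

Effluent substrate depends only on kinetics and SRT: S = K_s(1 + k_d θ_c) / [θ_c(Yk − k_d) − 1] = 33.2 × (1 + 0.116 × 8.03) / [8.03 × (0.618 × 7.15 − 0.116) − 1] = 64.13 / 33.55 = 1.911 mg/L.
Y_obs = Y / (1 + k_d θ_c) = 0.618 / (1 + 0.116 × 8.03) = 0.618 / 1.931 = 0.3200.
Substrate removed = Q·(S₀ − S) = 1110 m³/d × (956 − 1.91) g/m³ = 1.06×10^6 g/d = 1059 kg/d.
P_X = Y_obs · Q(S₀ − S) = 0.3200 × 1059 = 338.9 kg VSS/d.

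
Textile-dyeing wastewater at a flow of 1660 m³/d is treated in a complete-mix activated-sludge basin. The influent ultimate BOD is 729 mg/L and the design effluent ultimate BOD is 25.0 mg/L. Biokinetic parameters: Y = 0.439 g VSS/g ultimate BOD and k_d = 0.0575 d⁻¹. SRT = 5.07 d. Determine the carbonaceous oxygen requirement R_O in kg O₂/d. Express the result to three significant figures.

Observed yield with endogenous decay: Y_obs = Y / (1 + k_d·θ_c) = 0.439 / (1 + 0.0575 × 5.07) = 0.439 / 1.292 = 0.3399 g VSS/g ultimate BOD.
Q·(S₀ − S) = 1660 × (729 − 25.0) × 10⁻³ = 1169 kg/d removed.
P_X = Y_obs·Q·(S₀ − S) = 0.3399 × 1169 = 397.2 kg VSS/d.
Carbonaceous O₂ demand = substrate oxidised − cell-mass equivalent = 1169 − 1.42 × 397.2 = 604.6 kg O₂/d.

R_O ≈ 605 kg O₂/d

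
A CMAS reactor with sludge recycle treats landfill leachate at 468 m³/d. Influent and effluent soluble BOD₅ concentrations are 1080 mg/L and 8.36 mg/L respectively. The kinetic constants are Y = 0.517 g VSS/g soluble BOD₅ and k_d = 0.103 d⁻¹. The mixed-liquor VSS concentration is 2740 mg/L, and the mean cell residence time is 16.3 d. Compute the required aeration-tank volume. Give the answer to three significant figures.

Rearranging the biomass balance for a CMAS with decay, V = Y·Q·ΔS·θ_c / [X·(1+k_d θ_c)] = 0.517 × 468 × (1080 − 8.36) × 16.3 / [2740 × (1 + 0.103 × 16.3)] = 4.23×10^6 / 7340 = 575.8 m³.

V ≈ 576 m³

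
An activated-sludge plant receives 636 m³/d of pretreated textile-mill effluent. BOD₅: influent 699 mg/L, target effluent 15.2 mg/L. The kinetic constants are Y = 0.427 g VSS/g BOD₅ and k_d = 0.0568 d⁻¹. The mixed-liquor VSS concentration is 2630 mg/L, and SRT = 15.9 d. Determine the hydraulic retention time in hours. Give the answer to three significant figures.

τ ≈ 22.3 h

Steady-state biomass mass balance: V·X·(1 + k_d·θ_c) = Y·Q·(S₀ − S)·θ_c, so V = 0.427 × 636 × (699 − 15.2) × 15.9 / [2630 × (1 + 0.0568 × 15.9)] = 2.95×10^6 / 5005 = 589.9 m³.
τ = V/Q = 589.9/636 = 0.9275 d, or 22.26 h.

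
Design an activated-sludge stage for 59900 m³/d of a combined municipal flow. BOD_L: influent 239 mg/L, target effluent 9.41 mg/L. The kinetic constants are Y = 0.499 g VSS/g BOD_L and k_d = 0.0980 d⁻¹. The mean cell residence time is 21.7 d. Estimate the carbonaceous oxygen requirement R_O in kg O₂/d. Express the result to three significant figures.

R_O ≈ 10600 kg O₂/d

Correct the yield for decay: Y_obs = Y/(1 + k_d θ_c) = 0.499 / (1 + 0.0980 × 21.7) = 0.499 / 3.127 = 0.1596.
Substrate removed = Q·(S₀ − S) = 59900 m³/d × (239 − 9.41) g/m³ = 1.38×10^7 g/d = 13752 kg/d.
Net sludge production P_X = 0.1596 × 13752 = 2195 kg VSS/d.
R_O = Q·ΔS − 1.42 P_X = 13752 − 3117 = 10636 kg O₂/d.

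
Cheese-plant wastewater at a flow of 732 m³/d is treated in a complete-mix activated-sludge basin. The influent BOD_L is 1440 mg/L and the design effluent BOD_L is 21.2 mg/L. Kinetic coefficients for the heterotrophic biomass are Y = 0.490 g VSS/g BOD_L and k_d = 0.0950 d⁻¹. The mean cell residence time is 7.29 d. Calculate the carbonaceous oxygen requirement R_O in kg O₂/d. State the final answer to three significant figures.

R_O ≈ 612 kg O₂/d

Y_obs = Y / (1 + k_d θ_c) = 0.490 / (1 + 0.0950 × 7.29) = 0.490 / 1.693 = 0.2895.
Mass of BOD_L removed per day: Q(S₀ − S) = 732 × 1419 g/m³ = 1039 kg/d.
Biomass synthesised: P_X = Y_obs × 1039 = 300.7 kg VSS/d.
Carbonaceous O₂ demand = substrate oxidised − cell-mass equivalent = 1039 − 1.42 × 300.7 = 611.6 kg O₂/d.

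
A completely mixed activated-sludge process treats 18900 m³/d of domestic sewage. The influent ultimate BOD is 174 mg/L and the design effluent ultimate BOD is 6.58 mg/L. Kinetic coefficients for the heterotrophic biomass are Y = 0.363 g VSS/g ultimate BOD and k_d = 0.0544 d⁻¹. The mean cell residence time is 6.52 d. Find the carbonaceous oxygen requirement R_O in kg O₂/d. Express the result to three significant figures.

R_O ≈ 1960 kg O₂/d

Y_obs = Y / (1 + k_d θ_c) = 0.363 / (1 + 0.0544 × 6.52) = 0.363 / 1.355 = 0.2680.
ΔS = 174 − 6.58 = 167.4 mg/L, so the substrate removal rate is 18900 × 167.4/1000 = 3164 kg ultimate BOD/d.
Biomass synthesised: P_X = Y_obs × 3164 = 847.9 kg VSS/d.
R_O = Q·(S₀ − S) − 1.42·P_X = 3164 − 1.42 × 847.9 = 1960 kg O₂/d.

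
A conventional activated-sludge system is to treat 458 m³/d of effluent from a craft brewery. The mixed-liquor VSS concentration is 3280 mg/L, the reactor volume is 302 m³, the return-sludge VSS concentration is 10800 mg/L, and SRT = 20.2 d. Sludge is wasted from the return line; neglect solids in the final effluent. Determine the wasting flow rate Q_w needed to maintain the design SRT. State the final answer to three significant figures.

Q_w ≈ 4.54 m³/d

Q_w = (V·X)/(θ_c X_r) = 302.0 × 3280 / (20.2 × 10800) = 4.541 m³/d.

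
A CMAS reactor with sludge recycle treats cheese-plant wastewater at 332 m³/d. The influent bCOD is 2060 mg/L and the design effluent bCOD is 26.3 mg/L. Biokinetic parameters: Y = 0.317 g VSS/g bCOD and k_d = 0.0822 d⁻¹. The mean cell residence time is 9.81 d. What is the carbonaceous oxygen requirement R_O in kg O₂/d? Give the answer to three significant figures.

Correct the yield for decay: Y_obs = Y/(1 + k_d θ_c) = 0.317 / (1 + 0.0822 × 9.81) = 0.317 / 1.806 = 0.1755.
ΔS = 2060 − 26.3 = 2034 mg/L, so the substrate removal rate is 332 × 2034/1000 = 675.2 kg bCOD/d.
Net sludge production P_X = 0.1755 × 675.2 = 118.5 kg VSS/d.
R_O = Q·ΔS − 1.42 P_X = 675.2 − 168.3 = 506.9 kg O₂/d.

R_O ≈ 507 kg O₂/d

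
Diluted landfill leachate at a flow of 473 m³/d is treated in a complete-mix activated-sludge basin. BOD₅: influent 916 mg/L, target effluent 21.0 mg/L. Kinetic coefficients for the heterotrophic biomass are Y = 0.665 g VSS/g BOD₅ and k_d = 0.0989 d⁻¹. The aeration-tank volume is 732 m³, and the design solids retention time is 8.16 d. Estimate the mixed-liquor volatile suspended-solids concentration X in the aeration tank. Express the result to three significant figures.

From V·X·(1 + k_d·θ_c) = Y·Q·(S₀ − S)·θ_c: X = 0.665 × 473 × (916 − 21.0) × 8.16 / [732 × (1 + 0.0989 × 8.16)] = 1737 mg/L.

X ≈ 1740 mg/L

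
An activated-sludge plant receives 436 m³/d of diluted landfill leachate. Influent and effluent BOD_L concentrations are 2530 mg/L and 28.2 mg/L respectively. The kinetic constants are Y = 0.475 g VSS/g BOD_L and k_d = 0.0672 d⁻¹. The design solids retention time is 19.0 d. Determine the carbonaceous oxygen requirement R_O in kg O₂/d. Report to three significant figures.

R_O ≈ 768 kg O₂/d

Observed yield with endogenous decay: Y_obs = Y / (1 + k_d·θ_c) = 0.475 / (1 + 0.0672 × 19.0) = 0.475 / 2.277 = 0.2086 g VSS/g BOD_L.
Mass of BOD_L removed per day: Q(S₀ − S) = 436 × 2502 g/m³ = 1091 kg/d.
P_X = Y_obs·Q·(S₀ − S) = 0.2086 × 1091 = 227.6 kg VSS/d.
Carbonaceous O₂ demand = substrate oxidised − cell-mass equivalent = 1091 − 1.42 × 227.6 = 767.6 kg O₂/d.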